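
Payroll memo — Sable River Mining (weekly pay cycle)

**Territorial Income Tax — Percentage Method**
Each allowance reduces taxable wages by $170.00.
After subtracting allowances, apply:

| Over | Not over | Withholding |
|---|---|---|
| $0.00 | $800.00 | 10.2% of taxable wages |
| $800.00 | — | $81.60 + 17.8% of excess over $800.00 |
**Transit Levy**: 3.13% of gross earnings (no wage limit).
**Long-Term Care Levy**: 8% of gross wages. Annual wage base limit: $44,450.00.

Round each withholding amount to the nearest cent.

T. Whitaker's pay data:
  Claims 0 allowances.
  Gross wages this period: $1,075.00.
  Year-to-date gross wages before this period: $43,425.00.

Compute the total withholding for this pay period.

$246.20

Territorial Income Tax: taxable = $1,075.00
  $81.60 + 17.8% × ($1,075.00 − $800.00) = $81.60 + 17.8% × $275.00 = $130.55
Transit Levy: 3.13% × $1,075.00 = $33.65
Long-Term Care Levy: cap $44,450.00 − YTD $43,425.00 = $1,025.00 subject; 8% × $1,025.00 = $82.00
Total: $130.55 + $33.65 + $82.00 = $246.20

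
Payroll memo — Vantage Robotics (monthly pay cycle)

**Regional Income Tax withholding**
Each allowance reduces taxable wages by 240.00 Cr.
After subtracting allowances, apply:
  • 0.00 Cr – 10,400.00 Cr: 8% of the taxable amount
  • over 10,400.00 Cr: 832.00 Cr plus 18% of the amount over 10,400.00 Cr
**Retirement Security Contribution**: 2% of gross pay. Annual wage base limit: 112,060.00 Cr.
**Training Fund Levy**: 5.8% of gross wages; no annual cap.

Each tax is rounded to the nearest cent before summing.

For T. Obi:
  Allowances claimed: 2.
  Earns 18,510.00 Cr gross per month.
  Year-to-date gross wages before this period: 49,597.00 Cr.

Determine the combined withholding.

Regional Income Tax: taxable = 18,510.00 Cr − 2×240.00 Cr = 18,030.00 Cr
  832.00 Cr + 18% × (18,030.00 Cr − 10,400.00 Cr) = 832.00 Cr + 18% × 7,630.00 Cr = 2,205.40 Cr
Retirement Security Contribution: 2% × 18,510.00 Cr = 370.20 Cr
Training Fund Levy: 5.8% × 18,510.00 Cr = 1,073.58 Cr
Total: 2,205.40 Cr + 370.20 Cr + 1,073.58 Cr = 3,649.18 Cr

3,649.18 Cr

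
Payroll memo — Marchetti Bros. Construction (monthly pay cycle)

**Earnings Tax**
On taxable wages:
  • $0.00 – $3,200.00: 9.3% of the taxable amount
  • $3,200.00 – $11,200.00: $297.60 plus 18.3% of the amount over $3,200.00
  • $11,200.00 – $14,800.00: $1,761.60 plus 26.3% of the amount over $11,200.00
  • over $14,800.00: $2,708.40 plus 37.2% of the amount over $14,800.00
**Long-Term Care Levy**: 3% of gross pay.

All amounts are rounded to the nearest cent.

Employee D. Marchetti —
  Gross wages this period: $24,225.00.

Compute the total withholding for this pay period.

Earnings Tax: taxable = $24,225.00
  $2,708.40 + 37.2% × ($24,225.00 − $14,800.00) = $2,708.40 + 37.2% × $9,425.00 = $6,214.50
Long-Term Care Levy: 3% × $24,225.00 = $726.75
Total: $6,214.50 + $726.75 = $6,941.25

$6,941.25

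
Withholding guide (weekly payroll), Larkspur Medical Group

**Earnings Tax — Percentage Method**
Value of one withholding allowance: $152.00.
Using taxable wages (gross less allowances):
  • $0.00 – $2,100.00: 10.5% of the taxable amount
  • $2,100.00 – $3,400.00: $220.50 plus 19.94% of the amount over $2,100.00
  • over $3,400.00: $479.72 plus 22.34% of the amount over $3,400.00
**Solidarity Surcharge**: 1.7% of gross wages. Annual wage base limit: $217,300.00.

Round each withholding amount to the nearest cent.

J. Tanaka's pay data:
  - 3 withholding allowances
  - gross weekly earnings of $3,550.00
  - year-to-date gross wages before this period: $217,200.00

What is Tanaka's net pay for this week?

Earnings Tax: taxable = $3,550.00 − 3×$152.00 = $3,094.00
  $220.50 + 19.94% × ($3,094.00 − $2,100.00) = $220.50 + 19.94% × $994.00 = $418.70
Solidarity Surcharge: cap $217,300.00 − YTD $217,200.00 = $100.00 subject; 1.7% × $100.00 = $1.70
Total withheld: $418.70 + $1.70 = $420.40
Net pay: $3,550.00 − $420.40 = $3,129.60

$3,129.60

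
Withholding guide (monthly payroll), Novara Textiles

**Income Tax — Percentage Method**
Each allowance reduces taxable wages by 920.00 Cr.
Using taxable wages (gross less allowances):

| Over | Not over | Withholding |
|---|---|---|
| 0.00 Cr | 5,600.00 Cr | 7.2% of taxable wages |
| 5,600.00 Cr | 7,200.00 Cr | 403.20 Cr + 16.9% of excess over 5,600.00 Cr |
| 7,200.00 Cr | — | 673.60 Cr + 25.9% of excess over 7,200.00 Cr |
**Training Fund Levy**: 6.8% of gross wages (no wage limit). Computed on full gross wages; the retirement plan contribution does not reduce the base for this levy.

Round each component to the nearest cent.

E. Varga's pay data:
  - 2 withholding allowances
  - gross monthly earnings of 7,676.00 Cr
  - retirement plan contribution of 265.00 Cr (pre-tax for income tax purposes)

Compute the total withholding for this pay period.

923.08 Cr

Income Tax: taxable = 7,676.00 Cr − 265.00 Cr − 2×920.00 Cr = 5,571.00 Cr
  7.2% × 5,571.00 Cr = 401.11 Cr
Training Fund Levy: 6.8% × 7,676.00 Cr = 521.97 Cr
Total: 401.11 Cr + 521.97 Cr = 923.08 Cr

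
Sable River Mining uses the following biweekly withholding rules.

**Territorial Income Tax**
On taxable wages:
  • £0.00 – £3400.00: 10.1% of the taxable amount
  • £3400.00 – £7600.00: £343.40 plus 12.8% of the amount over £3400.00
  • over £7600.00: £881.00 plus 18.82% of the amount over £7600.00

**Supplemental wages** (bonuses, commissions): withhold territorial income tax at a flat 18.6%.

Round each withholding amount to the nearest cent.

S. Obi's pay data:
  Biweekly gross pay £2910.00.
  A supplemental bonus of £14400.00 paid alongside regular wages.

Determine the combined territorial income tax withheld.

£2972.31

Territorial Income Tax: taxable = £2910.00
  10.1% × £2910.00 = £293.91
Supplemental (18.6% flat on bonus): 18.6% × £14400.00 = £2678.40
Total territorial income tax: £293.91 + £2678.40 = £2972.31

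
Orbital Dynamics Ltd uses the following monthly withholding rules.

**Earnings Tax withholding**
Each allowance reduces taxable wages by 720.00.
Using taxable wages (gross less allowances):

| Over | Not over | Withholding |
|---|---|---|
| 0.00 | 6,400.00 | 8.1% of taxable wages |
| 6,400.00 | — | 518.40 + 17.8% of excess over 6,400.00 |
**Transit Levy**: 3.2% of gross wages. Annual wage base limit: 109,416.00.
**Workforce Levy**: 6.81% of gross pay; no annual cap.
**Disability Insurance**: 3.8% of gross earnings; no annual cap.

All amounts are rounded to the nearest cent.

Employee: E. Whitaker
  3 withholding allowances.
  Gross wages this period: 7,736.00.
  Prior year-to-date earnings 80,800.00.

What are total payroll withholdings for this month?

Earnings Tax: taxable = 7,736.00 − 3×720.00 = 5,576.00
  8.1% × 5,576.00 = 451.66
Transit Levy: 3.2% × 7,736.00 = 247.55
Workforce Levy: 6.81% × 7,736.00 = 526.82
Disability Insurance: 3.8% × 7,736.00 = 293.97
Total: 451.66 + 247.55 + 526.82 + 293.97 = 1,520.00

1,520.00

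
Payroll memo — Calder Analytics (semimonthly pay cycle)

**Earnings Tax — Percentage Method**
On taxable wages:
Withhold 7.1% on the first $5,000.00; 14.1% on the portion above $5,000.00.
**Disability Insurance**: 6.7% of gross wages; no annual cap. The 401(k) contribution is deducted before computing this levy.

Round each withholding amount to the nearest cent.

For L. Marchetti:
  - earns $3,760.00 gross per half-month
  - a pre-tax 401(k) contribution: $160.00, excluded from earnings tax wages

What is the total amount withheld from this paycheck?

Earnings Tax: taxable = $3,760.00 − $160.00 = $3,600.00
  7.1% × $3,600.00 = $255.60
Disability Insurance: 6.7% × $3,600.00 = $241.20
Total: $255.60 + $241.20 = $496.80

$496.80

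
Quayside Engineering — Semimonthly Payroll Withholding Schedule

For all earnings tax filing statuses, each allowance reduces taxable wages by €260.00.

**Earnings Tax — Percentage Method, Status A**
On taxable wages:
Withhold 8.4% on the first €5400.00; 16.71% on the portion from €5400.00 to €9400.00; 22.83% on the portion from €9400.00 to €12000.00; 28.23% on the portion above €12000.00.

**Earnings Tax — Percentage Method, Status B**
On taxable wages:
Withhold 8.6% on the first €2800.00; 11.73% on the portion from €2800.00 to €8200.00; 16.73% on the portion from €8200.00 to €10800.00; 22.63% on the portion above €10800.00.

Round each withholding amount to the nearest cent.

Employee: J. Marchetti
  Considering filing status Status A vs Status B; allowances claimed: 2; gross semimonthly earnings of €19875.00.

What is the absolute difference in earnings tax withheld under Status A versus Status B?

Earnings Tax (Status A): taxable = €19875.00 − 2×€260.00 = €19355.00
  €1715.58 + 28.23% × (€19355.00 − €12000.00) = €1715.58 + 28.23% × €7355.00 = €3791.90
Earnings Tax (Status B): taxable = €19875.00 − 2×€260.00 = €19355.00
  €1309.20 + 22.63% × (€19355.00 − €10800.00) = €1309.20 + 22.63% × €8555.00 = €3245.20
Difference: |€3791.90 − €3245.20| = €546.70 (higher under Status A)

€546.70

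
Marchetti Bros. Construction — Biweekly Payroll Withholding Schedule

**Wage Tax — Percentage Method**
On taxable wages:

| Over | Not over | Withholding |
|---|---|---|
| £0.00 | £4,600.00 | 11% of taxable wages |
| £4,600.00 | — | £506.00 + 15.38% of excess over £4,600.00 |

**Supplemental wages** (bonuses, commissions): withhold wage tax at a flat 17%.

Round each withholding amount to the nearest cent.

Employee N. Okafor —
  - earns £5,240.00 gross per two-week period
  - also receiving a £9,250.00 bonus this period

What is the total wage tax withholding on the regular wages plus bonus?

£2,176.93

Wage Tax: taxable = £5,240.00
  £506.00 + 15.38% × (£5,240.00 − £4,600.00) = £506.00 + 15.38% × £640.00 = £604.43
Supplemental (17% flat on bonus): 17% × £9,250.00 = £1,572.50
Total wage tax: £604.43 + £1,572.50 = £2,176.93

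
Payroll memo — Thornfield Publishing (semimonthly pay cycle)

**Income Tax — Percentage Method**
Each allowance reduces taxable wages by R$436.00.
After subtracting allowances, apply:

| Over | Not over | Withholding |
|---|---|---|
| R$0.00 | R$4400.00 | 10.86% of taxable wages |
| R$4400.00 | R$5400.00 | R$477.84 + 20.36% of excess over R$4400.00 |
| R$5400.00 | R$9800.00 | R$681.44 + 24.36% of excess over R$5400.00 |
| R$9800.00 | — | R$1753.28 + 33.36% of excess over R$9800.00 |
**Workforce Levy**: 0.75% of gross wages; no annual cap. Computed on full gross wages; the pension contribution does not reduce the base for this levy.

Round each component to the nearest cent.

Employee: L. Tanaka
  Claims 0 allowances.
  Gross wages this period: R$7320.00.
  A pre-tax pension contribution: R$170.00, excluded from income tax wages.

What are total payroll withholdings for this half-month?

R$1162.64

Income Tax: taxable = R$7320.00 − R$170.00 = R$7150.00
  R$681.44 + 24.36% × (R$7150.00 − R$5400.00) = R$681.44 + 24.36% × R$1750.00 = R$1107.74
Workforce Levy: 0.75% × R$7320.00 = R$54.90
Total: R$1107.74 + R$54.90 = R$1162.64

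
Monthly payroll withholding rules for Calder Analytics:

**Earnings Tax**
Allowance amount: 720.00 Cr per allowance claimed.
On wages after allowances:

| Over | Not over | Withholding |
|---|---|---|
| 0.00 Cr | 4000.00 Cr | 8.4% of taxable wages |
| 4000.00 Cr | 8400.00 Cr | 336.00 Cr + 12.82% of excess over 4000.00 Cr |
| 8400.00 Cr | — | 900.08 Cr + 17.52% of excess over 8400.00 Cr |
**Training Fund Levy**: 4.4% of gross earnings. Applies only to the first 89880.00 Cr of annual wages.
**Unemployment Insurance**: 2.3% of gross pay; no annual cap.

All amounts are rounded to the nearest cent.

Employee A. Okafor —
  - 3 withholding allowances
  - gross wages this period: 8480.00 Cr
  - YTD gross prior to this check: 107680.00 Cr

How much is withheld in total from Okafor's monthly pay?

828.46 Cr

Earnings Tax: taxable = 8480.00 Cr − 3×720.00 Cr = 6320.00 Cr
  336.00 Cr + 12.82% × (6320.00 Cr − 4000.00 Cr) = 336.00 Cr + 12.82% × 2320.00 Cr = 633.42 Cr
Training Fund Levy: YTD 107680.00 Cr ≥ cap 89880.00 Cr → 0.00 Cr
Unemployment Insurance: 2.3% × 8480.00 Cr = 195.04 Cr
Total: 633.42 Cr + 0.00 Cr + 195.04 Cr = 828.46 Cr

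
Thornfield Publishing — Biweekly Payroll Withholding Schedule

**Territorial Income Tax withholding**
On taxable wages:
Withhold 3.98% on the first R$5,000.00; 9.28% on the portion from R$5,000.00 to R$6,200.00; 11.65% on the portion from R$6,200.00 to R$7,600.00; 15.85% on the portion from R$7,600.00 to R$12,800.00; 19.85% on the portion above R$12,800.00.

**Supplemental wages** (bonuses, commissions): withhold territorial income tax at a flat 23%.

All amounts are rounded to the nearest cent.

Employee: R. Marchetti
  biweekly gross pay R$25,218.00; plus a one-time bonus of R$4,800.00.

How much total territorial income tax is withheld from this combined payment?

Territorial Income Tax: taxable = R$25,218.00
  R$1,297.66 + 19.85% × (R$25,218.00 − R$12,800.00) = R$1,297.66 + 19.85% × R$12,418.00 = R$3,762.63
Supplemental (23% flat on bonus): 23% × R$4,800.00 = R$1,104.00
Total territorial income tax: R$3,762.63 + R$1,104.00 = R$4,866.63

R$4,866.63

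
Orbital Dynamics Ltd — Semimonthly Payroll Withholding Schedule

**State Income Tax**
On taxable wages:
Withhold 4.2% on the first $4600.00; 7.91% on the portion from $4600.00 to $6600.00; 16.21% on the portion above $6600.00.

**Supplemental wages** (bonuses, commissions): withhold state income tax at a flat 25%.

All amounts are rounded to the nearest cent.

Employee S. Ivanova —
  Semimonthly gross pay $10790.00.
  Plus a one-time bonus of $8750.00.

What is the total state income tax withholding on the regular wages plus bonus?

$3218.10

State Income Tax: taxable = $10790.00
  $351.40 + 16.21% × ($10790.00 − $6600.00) = $351.40 + 16.21% × $4190.00 = $1030.60
Supplemental (25% flat on bonus): 25% × $8750.00 = $2187.50
Total state income tax: $1030.60 + $2187.50 = $3218.10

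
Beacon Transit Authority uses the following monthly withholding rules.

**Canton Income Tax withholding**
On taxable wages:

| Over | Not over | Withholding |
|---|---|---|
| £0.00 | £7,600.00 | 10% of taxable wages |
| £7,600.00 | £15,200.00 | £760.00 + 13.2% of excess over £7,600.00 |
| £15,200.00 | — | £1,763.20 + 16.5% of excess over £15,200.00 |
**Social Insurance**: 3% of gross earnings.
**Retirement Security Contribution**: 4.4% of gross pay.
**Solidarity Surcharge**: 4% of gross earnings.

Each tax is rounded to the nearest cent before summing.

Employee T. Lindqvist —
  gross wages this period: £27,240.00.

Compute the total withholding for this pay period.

£6,855.16

Canton Income Tax: taxable = £27,240.00
  £1,763.20 + 16.5% × (£27,240.00 − £15,200.00) = £1,763.20 + 16.5% × £12,040.00 = £3,749.80
Social Insurance: 3% × £27,240.00 = £817.20
Retirement Security Contribution: 4.4% × £27,240.00 = £1,198.56
Solidarity Surcharge: 4% × £27,240.00 = £1,089.60
Total: £3,749.80 + £817.20 + £1,198.56 + £1,089.60 = £6,855.16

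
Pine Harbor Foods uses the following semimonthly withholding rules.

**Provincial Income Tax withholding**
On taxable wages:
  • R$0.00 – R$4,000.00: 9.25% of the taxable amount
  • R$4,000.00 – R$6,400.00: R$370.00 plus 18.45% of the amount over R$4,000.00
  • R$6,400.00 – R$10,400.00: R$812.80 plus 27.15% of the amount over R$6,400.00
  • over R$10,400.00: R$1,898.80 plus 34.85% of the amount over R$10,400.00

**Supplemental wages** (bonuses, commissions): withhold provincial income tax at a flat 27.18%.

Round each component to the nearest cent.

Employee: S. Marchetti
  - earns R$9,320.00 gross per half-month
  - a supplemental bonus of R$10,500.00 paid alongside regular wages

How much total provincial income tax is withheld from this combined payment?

Provincial Income Tax: taxable = R$9,320.00
  R$812.80 + 27.15% × (R$9,320.00 − R$6,400.00) = R$812.80 + 27.15% × R$2,920.00 = R$1,605.58
Supplemental (27.18% flat on bonus): 27.18% × R$10,500.00 = R$2,853.90
Total provincial income tax: R$1,605.58 + R$2,853.90 = R$4,459.48

R$4,459.48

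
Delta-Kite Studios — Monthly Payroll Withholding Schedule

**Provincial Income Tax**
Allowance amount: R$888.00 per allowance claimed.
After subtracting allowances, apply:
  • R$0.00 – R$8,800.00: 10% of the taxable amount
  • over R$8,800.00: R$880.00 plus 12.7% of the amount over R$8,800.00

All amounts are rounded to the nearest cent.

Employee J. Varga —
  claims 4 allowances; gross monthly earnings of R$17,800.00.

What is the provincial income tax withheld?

Provincial Income Tax: taxable = R$17,800.00 − 4×R$888.00 = R$14,248.00
  R$880.00 + 12.7% × (R$14,248.00 − R$8,800.00) = R$880.00 + 12.7% × R$5,448.00 = R$1,571.90

R$1,571.90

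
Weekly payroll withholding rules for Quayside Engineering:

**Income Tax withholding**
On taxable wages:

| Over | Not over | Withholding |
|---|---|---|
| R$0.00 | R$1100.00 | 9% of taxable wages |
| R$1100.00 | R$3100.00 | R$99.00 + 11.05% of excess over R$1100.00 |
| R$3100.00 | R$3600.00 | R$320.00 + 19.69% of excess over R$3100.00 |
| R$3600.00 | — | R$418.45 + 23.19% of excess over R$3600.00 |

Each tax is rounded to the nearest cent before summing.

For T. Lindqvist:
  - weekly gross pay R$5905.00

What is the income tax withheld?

Income Tax: taxable = R$5905.00
  R$418.45 + 23.19% × (R$5905.00 − R$3600.00) = R$418.45 + 23.19% × R$2305.00 = R$952.98

R$952.98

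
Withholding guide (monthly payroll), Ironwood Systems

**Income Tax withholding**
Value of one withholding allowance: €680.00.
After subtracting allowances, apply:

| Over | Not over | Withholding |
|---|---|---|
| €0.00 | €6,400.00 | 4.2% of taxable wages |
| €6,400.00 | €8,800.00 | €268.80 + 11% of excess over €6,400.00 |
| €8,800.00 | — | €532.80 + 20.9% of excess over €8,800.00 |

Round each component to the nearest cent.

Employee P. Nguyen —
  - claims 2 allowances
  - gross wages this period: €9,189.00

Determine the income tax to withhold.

€425.99

Income Tax: taxable = €9,189.00 − 2×€680.00 = €7,829.00
  €268.80 + 11% × (€7,829.00 − €6,400.00) = €268.80 + 11% × €1,429.00 = €425.99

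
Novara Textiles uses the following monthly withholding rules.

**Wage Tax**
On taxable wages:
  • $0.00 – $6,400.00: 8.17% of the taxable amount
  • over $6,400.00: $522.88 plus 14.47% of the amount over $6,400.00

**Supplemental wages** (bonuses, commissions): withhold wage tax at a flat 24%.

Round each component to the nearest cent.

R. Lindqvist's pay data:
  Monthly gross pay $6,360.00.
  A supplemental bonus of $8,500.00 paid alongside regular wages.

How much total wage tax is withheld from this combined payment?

$2,559.61

Wage Tax: taxable = $6,360.00
  8.17% × $6,360.00 = $519.61
Supplemental (24% flat on bonus): 24% × $8,500.00 = $2,040.00
Total wage tax: $519.61 + $2,040.00 = $2,559.61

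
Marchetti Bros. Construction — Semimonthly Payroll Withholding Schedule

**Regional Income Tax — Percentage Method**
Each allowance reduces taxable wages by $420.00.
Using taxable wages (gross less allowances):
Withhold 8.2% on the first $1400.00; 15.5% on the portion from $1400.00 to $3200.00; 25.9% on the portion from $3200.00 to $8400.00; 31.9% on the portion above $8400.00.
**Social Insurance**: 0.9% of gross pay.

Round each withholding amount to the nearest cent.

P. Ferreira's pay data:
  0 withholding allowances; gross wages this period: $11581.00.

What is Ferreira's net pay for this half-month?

Regional Income Tax: taxable = $11581.00
  $1740.60 + 31.9% × ($11581.00 − $8400.00) = $1740.60 + 31.9% × $3181.00 = $2755.34
Social Insurance: 0.9% × $11581.00 = $104.23
Total withheld: $2755.34 + $104.23 = $2859.57
Net pay: $11581.00 − $2859.57 = $8721.43

$8721.43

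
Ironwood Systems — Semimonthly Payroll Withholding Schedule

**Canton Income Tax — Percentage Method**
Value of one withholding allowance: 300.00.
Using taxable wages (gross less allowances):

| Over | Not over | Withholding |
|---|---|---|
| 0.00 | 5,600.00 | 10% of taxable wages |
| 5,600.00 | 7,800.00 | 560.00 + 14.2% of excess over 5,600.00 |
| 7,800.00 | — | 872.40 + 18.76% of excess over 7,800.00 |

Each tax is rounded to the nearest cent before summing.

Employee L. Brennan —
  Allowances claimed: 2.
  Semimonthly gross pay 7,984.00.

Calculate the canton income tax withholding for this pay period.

813.33

Canton Income Tax: taxable = 7,984.00 − 2×300.00 = 7,384.00
  560.00 + 14.2% × (7,384.00 − 5,600.00) = 560.00 + 14.2% × 1,784.00 = 813.33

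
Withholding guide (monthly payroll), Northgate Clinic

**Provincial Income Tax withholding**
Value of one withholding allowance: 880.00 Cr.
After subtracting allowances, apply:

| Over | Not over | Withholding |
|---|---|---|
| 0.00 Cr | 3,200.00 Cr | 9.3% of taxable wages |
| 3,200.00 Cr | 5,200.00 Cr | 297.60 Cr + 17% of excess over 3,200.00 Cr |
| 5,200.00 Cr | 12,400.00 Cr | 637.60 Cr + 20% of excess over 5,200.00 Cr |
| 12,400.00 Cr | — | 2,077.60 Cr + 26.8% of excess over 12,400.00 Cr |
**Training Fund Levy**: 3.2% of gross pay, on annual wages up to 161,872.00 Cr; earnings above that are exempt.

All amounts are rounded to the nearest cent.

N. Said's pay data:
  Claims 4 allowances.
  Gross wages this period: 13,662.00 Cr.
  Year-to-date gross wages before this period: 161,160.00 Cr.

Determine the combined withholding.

1,648.78 Cr

Provincial Income Tax: taxable = 13,662.00 Cr − 4×880.00 Cr = 10,142.00 Cr
  637.60 Cr + 20% × (10,142.00 Cr − 5,200.00 Cr) = 637.60 Cr + 20% × 4,942.00 Cr = 1,626.00 Cr
Training Fund Levy: cap 161,872.00 Cr − YTD 161,160.00 Cr = 712.00 Cr subject; 3.2% × 712.00 Cr = 22.78 Cr
Total: 1,626.00 Cr + 22.78 Cr = 1,648.78 Cr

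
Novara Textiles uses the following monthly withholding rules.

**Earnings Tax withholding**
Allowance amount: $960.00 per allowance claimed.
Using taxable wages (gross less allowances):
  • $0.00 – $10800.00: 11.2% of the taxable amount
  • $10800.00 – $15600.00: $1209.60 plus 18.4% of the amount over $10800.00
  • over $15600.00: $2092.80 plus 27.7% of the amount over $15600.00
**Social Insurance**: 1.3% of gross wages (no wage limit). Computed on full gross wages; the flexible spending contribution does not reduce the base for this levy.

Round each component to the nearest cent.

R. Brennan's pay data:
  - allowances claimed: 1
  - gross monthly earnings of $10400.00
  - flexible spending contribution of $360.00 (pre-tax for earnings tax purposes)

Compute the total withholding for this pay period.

$1152.16

Earnings Tax: taxable = $10400.00 − $360.00 − 1×$960.00 = $9080.00
  11.2% × $9080.00 = $1016.96
Social Insurance: 1.3% × $10400.00 = $135.20
Total: $1016.96 + $135.20 = $1152.16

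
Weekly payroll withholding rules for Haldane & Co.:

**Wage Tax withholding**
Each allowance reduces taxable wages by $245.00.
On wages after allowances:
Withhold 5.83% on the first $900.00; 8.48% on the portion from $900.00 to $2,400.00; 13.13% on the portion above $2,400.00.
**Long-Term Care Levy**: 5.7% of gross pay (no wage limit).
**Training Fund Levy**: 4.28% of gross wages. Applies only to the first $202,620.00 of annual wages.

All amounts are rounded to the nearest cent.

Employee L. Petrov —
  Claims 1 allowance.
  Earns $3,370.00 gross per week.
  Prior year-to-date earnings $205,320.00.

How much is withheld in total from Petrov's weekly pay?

$466.95

Wage Tax: taxable = $3,370.00 − 1×$245.00 = $3,125.00
  $179.67 + 13.13% × ($3,125.00 − $2,400.00) = $179.67 + 13.13% × $725.00 = $274.86
Long-Term Care Levy: 5.7% × $3,370.00 = $192.09
Training Fund Levy: YTD $205,320.00 ≥ cap $202,620.00 → $0.00
Total: $274.86 + $192.09 + $0.00 = $466.95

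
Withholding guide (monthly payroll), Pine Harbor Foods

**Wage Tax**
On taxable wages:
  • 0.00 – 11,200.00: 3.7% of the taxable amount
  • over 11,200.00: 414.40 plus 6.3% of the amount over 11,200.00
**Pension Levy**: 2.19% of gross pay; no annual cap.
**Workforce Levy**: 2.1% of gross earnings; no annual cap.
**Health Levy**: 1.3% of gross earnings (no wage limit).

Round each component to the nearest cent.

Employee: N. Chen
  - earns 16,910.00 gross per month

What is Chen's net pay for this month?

15,190.60

Wage Tax: taxable = 16,910.00
  414.40 + 6.3% × (16,910.00 − 11,200.00) = 414.40 + 6.3% × 5,710.00 = 774.13
Pension Levy: 2.19% × 16,910.00 = 370.33
Workforce Levy: 2.1% × 16,910.00 = 355.11
Health Levy: 1.3% × 16,910.00 = 219.83
Total withheld: 774.13 + 370.33 + 355.11 + 219.83 = 1,719.40
Net pay: 16,910.00 − 1,719.40 = 15,190.60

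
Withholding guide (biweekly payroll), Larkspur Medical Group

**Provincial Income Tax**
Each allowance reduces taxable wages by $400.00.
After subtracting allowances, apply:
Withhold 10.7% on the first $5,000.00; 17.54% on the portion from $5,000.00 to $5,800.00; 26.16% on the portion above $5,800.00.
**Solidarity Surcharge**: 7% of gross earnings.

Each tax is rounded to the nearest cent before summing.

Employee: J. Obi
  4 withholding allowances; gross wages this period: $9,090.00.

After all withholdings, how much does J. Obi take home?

$7,336.28

Provincial Income Tax: taxable = $9,090.00 − 4×$400.00 = $7,490.00
  $675.32 + 26.16% × ($7,490.00 − $5,800.00) = $675.32 + 26.16% × $1,690.00 = $1,117.42
Solidarity Surcharge: 7% × $9,090.00 = $636.30
Total withheld: $1,117.42 + $636.30 = $1,753.72
Net pay: $9,090.00 − $1,753.72 = $7,336.28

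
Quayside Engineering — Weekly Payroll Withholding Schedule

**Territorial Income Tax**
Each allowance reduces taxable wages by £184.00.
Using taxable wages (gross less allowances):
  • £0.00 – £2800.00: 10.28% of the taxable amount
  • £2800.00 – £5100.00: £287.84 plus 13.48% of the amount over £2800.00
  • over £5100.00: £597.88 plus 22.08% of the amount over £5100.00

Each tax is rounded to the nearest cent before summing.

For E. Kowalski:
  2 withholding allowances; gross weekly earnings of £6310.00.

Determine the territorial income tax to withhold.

Territorial Income Tax: taxable = £6310.00 − 2×£184.00 = £5942.00
  £597.88 + 22.08% × (£5942.00 − £5100.00) = £597.88 + 22.08% × £842.00 = £783.79

£783.79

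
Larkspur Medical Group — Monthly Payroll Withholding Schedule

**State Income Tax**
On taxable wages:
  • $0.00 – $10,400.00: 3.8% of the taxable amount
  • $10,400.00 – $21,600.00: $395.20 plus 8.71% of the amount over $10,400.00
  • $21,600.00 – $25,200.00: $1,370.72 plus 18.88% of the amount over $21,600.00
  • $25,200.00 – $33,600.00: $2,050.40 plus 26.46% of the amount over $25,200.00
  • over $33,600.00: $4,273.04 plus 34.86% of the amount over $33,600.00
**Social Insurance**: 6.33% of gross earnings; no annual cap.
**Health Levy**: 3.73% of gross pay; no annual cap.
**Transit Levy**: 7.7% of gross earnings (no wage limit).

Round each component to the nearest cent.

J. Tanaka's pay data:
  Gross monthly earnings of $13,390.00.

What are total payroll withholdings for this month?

State Income Tax: taxable = $13,390.00
  $395.20 + 8.71% × ($13,390.00 − $10,400.00) = $395.20 + 8.71% × $2,990.00 = $655.63
Social Insurance: 6.33% × $13,390.00 = $847.59
Health Levy: 3.73% × $13,390.00 = $499.45
Transit Levy: 7.7% × $13,390.00 = $1,031.03
Total: $655.63 + $847.59 + $499.45 + $1,031.03 = $3,033.70

$3,033.70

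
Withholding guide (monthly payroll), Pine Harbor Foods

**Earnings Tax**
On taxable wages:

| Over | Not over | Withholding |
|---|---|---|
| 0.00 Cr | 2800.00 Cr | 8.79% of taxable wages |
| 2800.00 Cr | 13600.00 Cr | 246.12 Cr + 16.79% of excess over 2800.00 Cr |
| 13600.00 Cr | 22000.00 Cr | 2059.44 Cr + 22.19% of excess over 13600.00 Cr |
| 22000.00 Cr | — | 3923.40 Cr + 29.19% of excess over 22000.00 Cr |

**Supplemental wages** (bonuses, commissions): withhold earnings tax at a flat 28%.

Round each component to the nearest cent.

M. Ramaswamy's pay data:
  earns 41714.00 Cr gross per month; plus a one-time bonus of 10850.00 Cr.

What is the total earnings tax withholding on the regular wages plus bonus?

Earnings Tax: taxable = 41714.00 Cr
  3923.40 Cr + 29.19% × (41714.00 Cr − 22000.00 Cr) = 3923.40 Cr + 29.19% × 19714.00 Cr = 9677.92 Cr
Supplemental (28% flat on bonus): 28% × 10850.00 Cr = 3038.00 Cr
Total earnings tax: 9677.92 Cr + 3038.00 Cr = 12715.92 Cr

12715.92 Cr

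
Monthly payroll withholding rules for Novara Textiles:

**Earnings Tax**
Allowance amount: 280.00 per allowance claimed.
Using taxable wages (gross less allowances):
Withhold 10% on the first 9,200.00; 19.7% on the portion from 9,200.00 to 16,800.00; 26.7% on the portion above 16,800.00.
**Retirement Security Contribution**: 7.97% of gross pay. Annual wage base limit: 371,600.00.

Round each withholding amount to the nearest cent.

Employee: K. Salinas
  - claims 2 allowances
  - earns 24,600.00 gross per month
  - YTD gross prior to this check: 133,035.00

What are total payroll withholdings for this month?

6,310.90

Earnings Tax: taxable = 24,600.00 − 2×280.00 = 24,040.00
  2,417.20 + 26.7% × (24,040.00 − 16,800.00) = 2,417.20 + 26.7% × 7,240.00 = 4,350.28
Retirement Security Contribution: 7.97% × 24,600.00 = 1,960.62
Total: 4,350.28 + 1,960.62 = 6,310.90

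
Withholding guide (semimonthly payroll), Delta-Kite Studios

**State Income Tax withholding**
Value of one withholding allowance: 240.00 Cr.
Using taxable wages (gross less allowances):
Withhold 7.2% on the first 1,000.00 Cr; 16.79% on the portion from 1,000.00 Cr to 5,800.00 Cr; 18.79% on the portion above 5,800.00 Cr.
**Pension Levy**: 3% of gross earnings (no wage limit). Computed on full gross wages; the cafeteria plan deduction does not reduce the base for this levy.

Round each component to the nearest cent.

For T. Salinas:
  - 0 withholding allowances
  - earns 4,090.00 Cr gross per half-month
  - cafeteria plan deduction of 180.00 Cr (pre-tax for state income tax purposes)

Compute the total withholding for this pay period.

683.29 Cr

State Income Tax: taxable = 4,090.00 Cr − 180.00 Cr = 3,910.00 Cr
  72.00 Cr + 16.79% × (3,910.00 Cr − 1,000.00 Cr) = 72.00 Cr + 16.79% × 2,910.00 Cr = 560.59 Cr
Pension Levy: 3% × 4,090.00 Cr = 122.70 Cr
Total: 560.59 Cr + 122.70 Cr = 683.29 Cr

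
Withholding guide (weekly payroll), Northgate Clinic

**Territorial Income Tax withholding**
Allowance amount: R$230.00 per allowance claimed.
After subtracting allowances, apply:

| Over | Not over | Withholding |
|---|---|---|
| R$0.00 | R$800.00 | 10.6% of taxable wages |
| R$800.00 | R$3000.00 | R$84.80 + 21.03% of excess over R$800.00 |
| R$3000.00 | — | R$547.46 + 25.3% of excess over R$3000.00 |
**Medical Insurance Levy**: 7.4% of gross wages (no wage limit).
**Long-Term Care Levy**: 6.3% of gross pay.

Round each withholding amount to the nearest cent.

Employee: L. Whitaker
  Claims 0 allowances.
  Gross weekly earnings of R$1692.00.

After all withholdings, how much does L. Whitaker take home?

R$1187.80

Territorial Income Tax: taxable = R$1692.00
  R$84.80 + 21.03% × (R$1692.00 − R$800.00) = R$84.80 + 21.03% × R$892.00 = R$272.39
Medical Insurance Levy: 7.4% × R$1692.00 = R$125.21
Long-Term Care Levy: 6.3% × R$1692.00 = R$106.60
Total withheld: R$272.39 + R$125.21 + R$106.60 = R$504.20
Net pay: R$1692.00 − R$504.20 = R$1187.80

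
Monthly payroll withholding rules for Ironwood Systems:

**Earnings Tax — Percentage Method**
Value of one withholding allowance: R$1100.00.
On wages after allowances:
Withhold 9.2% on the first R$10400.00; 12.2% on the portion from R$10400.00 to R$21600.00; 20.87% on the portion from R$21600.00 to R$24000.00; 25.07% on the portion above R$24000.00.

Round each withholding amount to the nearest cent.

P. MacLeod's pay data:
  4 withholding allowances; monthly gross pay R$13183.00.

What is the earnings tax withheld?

R$808.04

Earnings Tax: taxable = R$13183.00 − 4×R$1100.00 = R$8783.00
  9.2% × R$8783.00 = R$808.04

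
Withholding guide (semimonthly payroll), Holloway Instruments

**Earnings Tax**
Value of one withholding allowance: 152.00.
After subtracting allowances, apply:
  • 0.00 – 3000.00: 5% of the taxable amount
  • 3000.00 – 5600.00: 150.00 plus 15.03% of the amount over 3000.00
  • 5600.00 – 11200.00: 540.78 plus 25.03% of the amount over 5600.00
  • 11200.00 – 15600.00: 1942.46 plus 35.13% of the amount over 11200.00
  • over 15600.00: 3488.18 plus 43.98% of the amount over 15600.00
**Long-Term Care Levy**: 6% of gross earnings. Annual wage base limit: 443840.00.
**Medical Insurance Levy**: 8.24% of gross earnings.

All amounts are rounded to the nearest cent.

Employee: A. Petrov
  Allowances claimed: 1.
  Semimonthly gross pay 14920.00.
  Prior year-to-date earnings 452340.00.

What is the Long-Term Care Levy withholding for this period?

0.00

Long-Term Care Levy: YTD 452340.00 ≥ cap 443840.00 → 0.00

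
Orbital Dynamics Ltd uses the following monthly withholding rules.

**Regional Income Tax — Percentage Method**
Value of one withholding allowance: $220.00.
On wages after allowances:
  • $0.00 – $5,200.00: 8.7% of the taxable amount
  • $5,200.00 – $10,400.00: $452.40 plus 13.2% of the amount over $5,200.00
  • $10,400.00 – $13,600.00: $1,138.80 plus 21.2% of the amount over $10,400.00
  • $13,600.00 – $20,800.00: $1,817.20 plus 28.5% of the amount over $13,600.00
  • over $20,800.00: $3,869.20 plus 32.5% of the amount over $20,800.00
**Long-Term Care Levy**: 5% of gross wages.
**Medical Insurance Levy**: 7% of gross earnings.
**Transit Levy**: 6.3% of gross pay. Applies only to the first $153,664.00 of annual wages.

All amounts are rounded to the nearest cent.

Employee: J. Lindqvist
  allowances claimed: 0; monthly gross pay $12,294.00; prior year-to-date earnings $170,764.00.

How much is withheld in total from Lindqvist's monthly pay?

Regional Income Tax: taxable = $12,294.00
  $1,138.80 + 21.2% × ($12,294.00 − $10,400.00) = $1,138.80 + 21.2% × $1,894.00 = $1,540.33
Long-Term Care Levy: 5% × $12,294.00 = $614.70
Medical Insurance Levy: 7% × $12,294.00 = $860.58
Transit Levy: YTD $170,764.00 ≥ cap $153,664.00 → $0.00
Total: $1,540.33 + $614.70 + $860.58 + $0.00 = $3,015.61

$3,015.61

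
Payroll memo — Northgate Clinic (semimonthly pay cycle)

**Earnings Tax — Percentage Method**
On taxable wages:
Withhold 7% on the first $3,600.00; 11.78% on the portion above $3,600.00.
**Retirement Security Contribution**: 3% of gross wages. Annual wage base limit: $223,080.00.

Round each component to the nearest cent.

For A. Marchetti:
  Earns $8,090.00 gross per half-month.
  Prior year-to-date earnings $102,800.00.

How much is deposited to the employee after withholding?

$7,066.38

Earnings Tax: taxable = $8,090.00
  $252.00 + 11.78% × ($8,090.00 − $3,600.00) = $252.00 + 11.78% × $4,490.00 = $780.92
Retirement Security Contribution: 3% × $8,090.00 = $242.70
Total withheld: $780.92 + $242.70 = $1,023.62
Net pay: $8,090.00 − $1,023.62 = $7,066.38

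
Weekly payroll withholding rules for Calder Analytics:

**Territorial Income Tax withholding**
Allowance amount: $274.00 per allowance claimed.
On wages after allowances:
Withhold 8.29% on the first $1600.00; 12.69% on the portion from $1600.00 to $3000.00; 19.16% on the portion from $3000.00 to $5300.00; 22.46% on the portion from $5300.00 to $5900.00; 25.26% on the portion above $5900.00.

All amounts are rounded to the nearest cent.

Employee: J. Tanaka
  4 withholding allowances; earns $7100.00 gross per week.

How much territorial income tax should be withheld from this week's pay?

$912.01

Territorial Income Tax: taxable = $7100.00 − 4×$274.00 = $6004.00
  $885.74 + 25.26% × ($6004.00 − $5900.00) = $885.74 + 25.26% × $104.00 = $912.01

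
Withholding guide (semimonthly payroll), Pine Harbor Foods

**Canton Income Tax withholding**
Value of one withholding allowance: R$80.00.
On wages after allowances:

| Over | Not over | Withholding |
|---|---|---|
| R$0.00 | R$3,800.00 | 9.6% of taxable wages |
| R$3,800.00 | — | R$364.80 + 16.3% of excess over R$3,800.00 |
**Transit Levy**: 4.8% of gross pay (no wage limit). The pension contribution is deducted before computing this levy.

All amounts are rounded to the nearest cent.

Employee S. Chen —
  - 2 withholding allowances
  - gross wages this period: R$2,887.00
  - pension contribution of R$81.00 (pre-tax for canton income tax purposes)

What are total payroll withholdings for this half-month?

R$388.71

Canton Income Tax: taxable = R$2,887.00 − R$81.00 − 2×R$80.00 = R$2,646.00
  9.6% × R$2,646.00 = R$254.02
Transit Levy: 4.8% × R$2,806.00 = R$134.69
Total: R$254.02 + R$134.69 = R$388.71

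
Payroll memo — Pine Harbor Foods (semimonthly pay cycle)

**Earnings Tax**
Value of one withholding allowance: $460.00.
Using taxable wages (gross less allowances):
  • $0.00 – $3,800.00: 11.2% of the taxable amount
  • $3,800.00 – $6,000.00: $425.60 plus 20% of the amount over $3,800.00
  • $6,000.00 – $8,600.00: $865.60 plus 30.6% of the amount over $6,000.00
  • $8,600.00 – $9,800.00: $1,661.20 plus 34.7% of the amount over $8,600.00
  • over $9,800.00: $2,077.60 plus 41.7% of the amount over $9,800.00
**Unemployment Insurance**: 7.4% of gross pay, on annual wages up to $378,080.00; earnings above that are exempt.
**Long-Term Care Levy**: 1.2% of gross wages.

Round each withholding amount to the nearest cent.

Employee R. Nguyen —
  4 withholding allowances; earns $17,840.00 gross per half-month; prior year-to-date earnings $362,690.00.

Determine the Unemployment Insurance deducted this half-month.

Unemployment Insurance: cap $378,080.00 − YTD $362,690.00 = $15,390.00 subject; 7.4% × $15,390.00 = $1,138.86

$1,138.86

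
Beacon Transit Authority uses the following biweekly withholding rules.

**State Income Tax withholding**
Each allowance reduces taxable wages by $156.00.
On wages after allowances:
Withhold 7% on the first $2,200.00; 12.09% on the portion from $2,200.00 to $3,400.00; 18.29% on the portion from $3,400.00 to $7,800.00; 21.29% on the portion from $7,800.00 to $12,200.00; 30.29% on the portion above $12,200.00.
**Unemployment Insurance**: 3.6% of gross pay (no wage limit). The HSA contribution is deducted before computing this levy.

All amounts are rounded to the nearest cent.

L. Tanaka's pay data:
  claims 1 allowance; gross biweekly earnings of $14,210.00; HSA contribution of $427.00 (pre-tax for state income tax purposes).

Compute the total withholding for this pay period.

$2,969.03

State Income Tax: taxable = $14,210.00 − $427.00 − 1×$156.00 = $13,627.00
  $2,040.60 + 30.29% × ($13,627.00 − $12,200.00) = $2,040.60 + 30.29% × $1,427.00 = $2,472.84
Unemployment Insurance: 3.6% × $13,783.00 = $496.19
Total: $2,472.84 + $496.19 = $2,969.03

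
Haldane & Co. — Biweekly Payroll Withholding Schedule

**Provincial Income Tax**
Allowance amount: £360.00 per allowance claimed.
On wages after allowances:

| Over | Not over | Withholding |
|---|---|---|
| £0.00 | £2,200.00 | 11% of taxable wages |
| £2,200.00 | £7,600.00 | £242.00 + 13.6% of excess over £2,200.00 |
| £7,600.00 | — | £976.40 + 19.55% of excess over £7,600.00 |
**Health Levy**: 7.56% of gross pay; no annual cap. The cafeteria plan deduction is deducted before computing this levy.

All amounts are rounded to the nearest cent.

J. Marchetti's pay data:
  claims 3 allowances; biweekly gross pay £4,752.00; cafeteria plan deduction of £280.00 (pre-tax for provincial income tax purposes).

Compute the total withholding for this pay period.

£742.19

Provincial Income Tax: taxable = £4,752.00 − £280.00 − 3×£360.00 = £3,392.00
  £242.00 + 13.6% × (£3,392.00 − £2,200.00) = £242.00 + 13.6% × £1,192.00 = £404.11
Health Levy: 7.56% × £4,472.00 = £338.08
Total: £404.11 + £338.08 = £742.19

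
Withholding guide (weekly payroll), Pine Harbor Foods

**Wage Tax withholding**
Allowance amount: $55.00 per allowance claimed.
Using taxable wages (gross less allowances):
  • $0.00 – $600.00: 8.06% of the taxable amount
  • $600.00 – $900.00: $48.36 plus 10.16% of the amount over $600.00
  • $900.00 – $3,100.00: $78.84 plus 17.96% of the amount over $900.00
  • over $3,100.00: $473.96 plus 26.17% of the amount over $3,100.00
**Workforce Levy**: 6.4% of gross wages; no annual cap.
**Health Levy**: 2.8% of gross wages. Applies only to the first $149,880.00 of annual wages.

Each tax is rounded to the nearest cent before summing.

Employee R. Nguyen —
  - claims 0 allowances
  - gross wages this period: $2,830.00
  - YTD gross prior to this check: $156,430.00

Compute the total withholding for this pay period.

$606.59

Wage Tax: taxable = $2,830.00
  $78.84 + 17.96% × ($2,830.00 − $900.00) = $78.84 + 17.96% × $1,930.00 = $425.47
Workforce Levy: 6.4% × $2,830.00 = $181.12
Health Levy: YTD $156,430.00 ≥ cap $149,880.00 → $0.00
Total: $425.47 + $181.12 + $0.00 = $606.59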